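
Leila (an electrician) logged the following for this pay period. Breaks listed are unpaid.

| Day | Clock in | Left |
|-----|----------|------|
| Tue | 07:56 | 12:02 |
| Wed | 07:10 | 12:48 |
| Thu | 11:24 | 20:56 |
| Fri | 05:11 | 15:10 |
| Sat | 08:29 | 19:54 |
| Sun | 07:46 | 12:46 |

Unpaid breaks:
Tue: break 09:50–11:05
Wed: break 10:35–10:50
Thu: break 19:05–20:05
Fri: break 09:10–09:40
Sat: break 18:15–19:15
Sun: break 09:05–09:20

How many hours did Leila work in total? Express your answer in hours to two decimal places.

Tue: 07:56–12:02 = 4 h 6 min; less 75 min break → 2 h 51 min
Wed: 07:10–12:48 = 5 h 38 min; less 15 min break → 5 h 23 min
Thu: 11:24–20:56 = 9 h 32 min; less 60 min break → 8 h 32 min
Fri: 05:11–15:10 = 9 h 59 min; less 30 min break → 9 h 29 min
Sat: 08:29–19:54 = 11 h 25 min; less 60 min break → 10 h 25 min
Sun: 07:46–12:46 = 5 h 0 min; less 15 min break → 4 h 45 min
Total: 2 h 51 min + 5 h 23 min + 8 h 32 min + 9 h 29 min + 10 h 25 min + 4 h 45 min = 41 h 25 min.

41.42 hours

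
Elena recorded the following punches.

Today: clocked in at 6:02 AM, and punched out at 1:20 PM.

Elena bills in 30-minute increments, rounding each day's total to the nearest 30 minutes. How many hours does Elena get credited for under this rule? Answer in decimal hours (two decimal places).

Today: 6:02 AM–1:20 PM = 7 h 18 min → rounds to 7 h 30 min

7.50 hours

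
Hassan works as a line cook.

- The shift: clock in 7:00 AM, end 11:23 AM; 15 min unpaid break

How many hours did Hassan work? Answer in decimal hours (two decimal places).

4.13 hours

The shift: 7:00 AM–11:23 AM = 4 h 23 min; less 15 min break → 4 h 8 min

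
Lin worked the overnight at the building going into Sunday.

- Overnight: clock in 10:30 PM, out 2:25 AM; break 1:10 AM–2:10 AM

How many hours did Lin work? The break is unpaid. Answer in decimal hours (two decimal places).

2.92 hours

Overnight: 10:30 PM → midnight = 1 h 30 min; midnight → 2:25 AM = 2 h 25 min; span 3 h 55 min; less 60 min break → 2 h 55 min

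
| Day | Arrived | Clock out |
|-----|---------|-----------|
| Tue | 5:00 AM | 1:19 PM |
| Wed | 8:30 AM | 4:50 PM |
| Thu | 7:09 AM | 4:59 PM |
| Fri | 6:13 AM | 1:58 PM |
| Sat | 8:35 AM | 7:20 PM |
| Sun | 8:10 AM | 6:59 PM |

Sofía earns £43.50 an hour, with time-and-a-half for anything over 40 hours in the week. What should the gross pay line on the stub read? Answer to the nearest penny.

Tue: 5:00 AM–1:19 PM = 8 h 19 min
Wed: 8:30 AM–4:50 PM = 8 h 20 min
Thu: 7:09 AM–4:59 PM = 9 h 50 min
Fri: 6:13 AM–1:58 PM = 7 h 45 min
Sat: 8:35 AM–7:20 PM = 10 h 45 min
Sun: 8:10 AM–6:59 PM = 10 h 49 min
Total worked: 55 h 48 min = 3348 min.
Regular 40 h 0 min = 2400 min at £43.50/h; overtime 15 h 48 min = 948 min at £65.25/h.
Pay = (2400 × £43.50 + 948 × £65.25) ÷ 60 = £2770.95.

£2770.95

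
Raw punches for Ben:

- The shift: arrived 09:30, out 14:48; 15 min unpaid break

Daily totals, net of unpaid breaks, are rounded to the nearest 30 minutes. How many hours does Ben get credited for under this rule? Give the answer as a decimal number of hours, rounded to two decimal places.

The shift: 09:30–14:48 = 5 h 18 min − 15 min = 5 h 3 min → rounds to 5 h 0 min

5.00 hours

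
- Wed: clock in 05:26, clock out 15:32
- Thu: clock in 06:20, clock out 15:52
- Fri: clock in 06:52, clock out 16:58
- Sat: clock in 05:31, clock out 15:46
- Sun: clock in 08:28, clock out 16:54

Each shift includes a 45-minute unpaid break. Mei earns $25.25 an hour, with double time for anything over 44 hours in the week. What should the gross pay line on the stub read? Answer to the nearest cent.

$1144.67

Wed: 05:26–15:32 = 10 h 6 min; less 45 min break → 9 h 21 min
Thu: 06:20–15:52 = 9 h 32 min; less 45 min break → 8 h 47 min
Fri: 06:52–16:58 = 10 h 6 min; less 45 min break → 9 h 21 min
Sat: 05:31–15:46 = 10 h 15 min; less 45 min break → 9 h 30 min
Sun: 08:28–16:54 = 8 h 26 min; less 45 min break → 7 h 41 min
Total worked: 44 h 40 min = 2680 min.
Regular 44 h 0 min = 2640 min at $25.25/h; overtime 0 h 40 min = 40 min at $50.50/h.
Pay = (2640 × $25.25 + 40 × $50.50) ÷ 60 = $1144.67.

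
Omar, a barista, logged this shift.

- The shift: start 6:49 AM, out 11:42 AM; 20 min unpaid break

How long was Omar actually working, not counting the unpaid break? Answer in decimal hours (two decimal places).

The shift: 6:49 AM–11:42 AM = 4 h 53 min; less 20 min break → 4 h 33 min

4.55 hours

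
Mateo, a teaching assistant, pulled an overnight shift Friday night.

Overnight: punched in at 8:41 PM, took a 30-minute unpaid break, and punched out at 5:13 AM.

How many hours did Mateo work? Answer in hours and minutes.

Overnight: 8:41 PM → midnight = 3 h 19 min; midnight → 5:13 AM = 5 h 13 min; span 8 h 32 min; less 30 min break → 8 h 2 min

8 h 2 min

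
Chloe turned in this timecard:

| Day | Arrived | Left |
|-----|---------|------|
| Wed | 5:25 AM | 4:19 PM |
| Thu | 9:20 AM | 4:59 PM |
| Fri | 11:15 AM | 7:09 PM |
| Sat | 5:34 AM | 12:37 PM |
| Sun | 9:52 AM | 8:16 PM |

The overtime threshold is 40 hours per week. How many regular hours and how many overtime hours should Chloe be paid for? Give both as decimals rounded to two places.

Regular 40.00 hours, overtime 3.90 hours

Wed: 5:25 AM–4:19 PM = 10 h 54 min
Thu: 9:20 AM–4:59 PM = 7 h 39 min
Fri: 11:15 AM–7:09 PM = 7 h 54 min
Sat: 5:34 AM–12:37 PM = 7 h 3 min
Sun: 9:52 AM–8:16 PM = 10 h 24 min
Total worked: 43 h 54 min = 43.90 h.
Threshold 40 h → overtime 3 h 54 min, regular 40 h 0 min.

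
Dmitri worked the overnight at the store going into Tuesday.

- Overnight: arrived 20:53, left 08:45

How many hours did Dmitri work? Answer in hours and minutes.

Overnight: 20:53 → midnight = 3 h 7 min; midnight → 08:45 = 8 h 45 min; span 11 h 52 min

11 h 52 min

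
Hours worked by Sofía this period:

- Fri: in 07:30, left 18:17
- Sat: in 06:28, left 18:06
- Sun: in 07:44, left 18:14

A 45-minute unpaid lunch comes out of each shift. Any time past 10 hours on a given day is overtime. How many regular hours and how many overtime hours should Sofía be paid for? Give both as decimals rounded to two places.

Regular 29.75 hours, overtime 0.92 hours

Fri: 07:30–18:17 = 10 h 47 min; less 45 min break → 10 h 2 min
Sat: 06:28–18:06 = 11 h 38 min; less 45 min break → 10 h 53 min
Sun: 07:44–18:14 = 10 h 30 min; less 45 min break → 9 h 45 min
Fri reg 10 h 0 min / OT 0 h 2 min; Sat reg 10 h 0 min / OT 0 h 53 min; Sun reg 9 h 45 min / OT 0 h 0 min.
Totals: regular 29 h 45 min, overtime 0 h 55 min.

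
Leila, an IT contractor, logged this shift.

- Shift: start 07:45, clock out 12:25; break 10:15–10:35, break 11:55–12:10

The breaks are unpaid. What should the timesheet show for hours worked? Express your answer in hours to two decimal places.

Shift: 07:45–12:25 = 4 h 40 min; less 35 min break → 4 h 5 min

4.08 hours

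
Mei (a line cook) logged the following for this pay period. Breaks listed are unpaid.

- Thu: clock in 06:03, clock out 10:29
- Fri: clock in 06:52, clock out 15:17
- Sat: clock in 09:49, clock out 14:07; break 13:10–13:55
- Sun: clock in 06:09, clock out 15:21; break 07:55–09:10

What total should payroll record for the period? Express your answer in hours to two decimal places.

24.35 hours

Thu: 06:03–10:29 = 4 h 26 min
Fri: 06:52–15:17 = 8 h 25 min
Sat: 09:49–14:07 = 4 h 18 min; less 45 min break → 3 h 33 min
Sun: 06:09–15:21 = 9 h 12 min; less 75 min break → 7 h 57 min
Total: 4 h 26 min + 8 h 25 min + 3 h 33 min + 7 h 57 min = 24 h 21 min.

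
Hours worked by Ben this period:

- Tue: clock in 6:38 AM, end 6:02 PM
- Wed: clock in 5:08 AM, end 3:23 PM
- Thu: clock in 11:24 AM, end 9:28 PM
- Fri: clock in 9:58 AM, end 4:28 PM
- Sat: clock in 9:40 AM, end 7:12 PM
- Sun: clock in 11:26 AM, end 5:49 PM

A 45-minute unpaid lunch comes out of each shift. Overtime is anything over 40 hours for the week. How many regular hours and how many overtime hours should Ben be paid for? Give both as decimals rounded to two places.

Regular 40.00 hours, overtime 9.63 hours

Tue: 6:38 AM–6:02 PM = 11 h 24 min; less 45 min break → 10 h 39 min
Wed: 5:08 AM–3:23 PM = 10 h 15 min; less 45 min break → 9 h 30 min
Thu: 11:24 AM–9:28 PM = 10 h 4 min; less 45 min break → 9 h 19 min
Fri: 9:58 AM–4:28 PM = 6 h 30 min; less 45 min break → 5 h 45 min
Sat: 9:40 AM–7:12 PM = 9 h 32 min; less 45 min break → 8 h 47 min
Sun: 11:26 AM–5:49 PM = 6 h 23 min; less 45 min break → 5 h 38 min
Total worked: 49 h 38 min = 49.63 h.
Threshold 40 h → overtime 9 h 38 min, regular 40 h 0 min.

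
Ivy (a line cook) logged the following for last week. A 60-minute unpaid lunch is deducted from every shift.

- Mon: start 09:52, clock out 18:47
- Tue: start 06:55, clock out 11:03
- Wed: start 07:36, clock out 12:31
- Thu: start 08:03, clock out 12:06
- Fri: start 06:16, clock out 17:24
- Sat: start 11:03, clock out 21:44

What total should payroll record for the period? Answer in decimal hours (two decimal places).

Mon: 09:52–18:47 = 8 h 55 min; less 60 min break → 7 h 55 min
Tue: 06:55–11:03 = 4 h 8 min; less 60 min break → 3 h 8 min
Wed: 07:36–12:31 = 4 h 55 min; less 60 min break → 3 h 55 min
Thu: 08:03–12:06 = 4 h 3 min; less 60 min break → 3 h 3 min
Fri: 06:16–17:24 = 11 h 8 min; less 60 min break → 10 h 8 min
Sat: 11:03–21:44 = 10 h 41 min; less 60 min break → 9 h 41 min
Total: 7 h 55 min + 3 h 8 min + 3 h 55 min + 3 h 3 min + 10 h 8 min + 9 h 41 min = 37 h 50 min.

37.83 hours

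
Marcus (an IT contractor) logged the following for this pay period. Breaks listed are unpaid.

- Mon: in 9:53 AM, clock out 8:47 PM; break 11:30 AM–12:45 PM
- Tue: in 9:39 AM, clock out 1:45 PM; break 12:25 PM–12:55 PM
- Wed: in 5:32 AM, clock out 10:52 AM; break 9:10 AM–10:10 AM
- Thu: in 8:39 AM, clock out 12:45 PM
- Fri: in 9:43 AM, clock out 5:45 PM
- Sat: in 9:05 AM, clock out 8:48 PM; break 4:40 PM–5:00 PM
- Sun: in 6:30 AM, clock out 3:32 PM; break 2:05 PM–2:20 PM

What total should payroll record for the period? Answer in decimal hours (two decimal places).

49.88 hours

Mon: 9:53 AM–8:47 PM = 10 h 54 min; less 75 min break → 9 h 39 min
Tue: 9:39 AM–1:45 PM = 4 h 6 min; less 30 min break → 3 h 36 min
Wed: 5:32 AM–10:52 AM = 5 h 20 min; less 60 min break → 4 h 20 min
Thu: 8:39 AM–12:45 PM = 4 h 6 min
Fri: 9:43 AM–5:45 PM = 8 h 2 min
Sat: 9:05 AM–8:48 PM = 11 h 43 min; less 20 min break → 11 h 23 min
Sun: 6:30 AM–3:32 PM = 9 h 2 min; less 15 min break → 8 h 47 min
Total: 9 h 39 min + 3 h 36 min + 4 h 20 min + 4 h 6 min + 8 h 2 min + 11 h 23 min + 8 h 47 min = 49 h 53 min.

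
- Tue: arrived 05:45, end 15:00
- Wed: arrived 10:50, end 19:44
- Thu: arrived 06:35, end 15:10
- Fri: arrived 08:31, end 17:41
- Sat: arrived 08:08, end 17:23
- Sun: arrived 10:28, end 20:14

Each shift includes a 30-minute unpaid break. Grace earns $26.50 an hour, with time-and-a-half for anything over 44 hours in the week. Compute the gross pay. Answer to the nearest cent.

Tue: 05:45–15:00 = 9 h 15 min; less 30 min break → 8 h 45 min
Wed: 10:50–19:44 = 8 h 54 min; less 30 min break → 8 h 24 min
Thu: 06:35–15:10 = 8 h 35 min; less 30 min break → 8 h 5 min
Fri: 08:31–17:41 = 9 h 10 min; less 30 min break → 8 h 40 min
Sat: 08:08–17:23 = 9 h 15 min; less 30 min break → 8 h 45 min
Sun: 10:28–20:14 = 9 h 46 min; less 30 min break → 9 h 16 min
Total worked: 51 h 55 min = 3115 min.
Regular 44 h 0 min = 2640 min at $26.50/h; overtime 7 h 55 min = 475 min at $39.75/h.
Pay = (2640 × $26.50 + 475 × $39.75) ÷ 60 = $1480.69.

$1480.69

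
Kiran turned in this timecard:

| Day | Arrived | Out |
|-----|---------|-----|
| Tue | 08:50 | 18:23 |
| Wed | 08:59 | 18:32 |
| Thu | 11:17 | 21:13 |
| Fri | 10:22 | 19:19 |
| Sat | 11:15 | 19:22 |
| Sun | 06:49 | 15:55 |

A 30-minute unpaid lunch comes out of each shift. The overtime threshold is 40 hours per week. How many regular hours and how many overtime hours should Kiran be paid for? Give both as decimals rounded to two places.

Tue: 08:50–18:23 = 9 h 33 min; less 30 min break → 9 h 3 min
Wed: 08:59–18:32 = 9 h 33 min; less 30 min break → 9 h 3 min
Thu: 11:17–21:13 = 9 h 56 min; less 30 min break → 9 h 26 min
Fri: 10:22–19:19 = 8 h 57 min; less 30 min break → 8 h 27 min
Sat: 11:15–19:22 = 8 h 7 min; less 30 min break → 7 h 37 min
Sun: 06:49–15:55 = 9 h 6 min; less 30 min break → 8 h 36 min
Total worked: 52 h 12 min = 52.20 h.
Threshold 40 h → overtime 12 h 12 min, regular 40 h 0 min.

Regular 40.00 hours, overtime 12.20 hours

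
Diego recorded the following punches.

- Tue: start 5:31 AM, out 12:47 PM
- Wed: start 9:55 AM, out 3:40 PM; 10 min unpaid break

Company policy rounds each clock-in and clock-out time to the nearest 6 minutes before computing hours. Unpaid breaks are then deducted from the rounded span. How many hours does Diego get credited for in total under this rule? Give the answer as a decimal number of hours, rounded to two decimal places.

12.93 hours

Tue: in 5:31 AM→5:30 AM, out 12:47 PM→12:48 PM; 7 h 18 min
Wed: in 9:55 AM→9:54 AM, out 3:40 PM→3:42 PM; 5 h 48 min − 10 min = 5 h 38 min
Total credited: 12 h 56 min.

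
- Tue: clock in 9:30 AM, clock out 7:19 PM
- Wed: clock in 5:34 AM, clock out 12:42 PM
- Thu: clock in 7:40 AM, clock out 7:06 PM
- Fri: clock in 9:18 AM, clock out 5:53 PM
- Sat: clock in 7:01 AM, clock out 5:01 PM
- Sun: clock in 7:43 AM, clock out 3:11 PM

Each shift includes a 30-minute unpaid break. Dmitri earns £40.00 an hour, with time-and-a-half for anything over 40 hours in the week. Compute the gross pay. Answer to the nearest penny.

£2286.00

Tue: 9:30 AM–7:19 PM = 9 h 49 min; less 30 min break → 9 h 19 min
Wed: 5:34 AM–12:42 PM = 7 h 8 min; less 30 min break → 6 h 38 min
Thu: 7:40 AM–7:06 PM = 11 h 26 min; less 30 min break → 10 h 56 min
Fri: 9:18 AM–5:53 PM = 8 h 35 min; less 30 min break → 8 h 5 min
Sat: 7:01 AM–5:01 PM = 10 h 0 min; less 30 min break → 9 h 30 min
Sun: 7:43 AM–3:11 PM = 7 h 28 min; less 30 min break → 6 h 58 min
Total worked: 51 h 26 min = 3086 min.
Regular 40 h 0 min = 2400 min at £40.00/h; overtime 11 h 26 min = 686 min at £60.00/h.
Pay = (2400 × £40.00 + 686 × £60.00) ÷ 60 = £2286.00.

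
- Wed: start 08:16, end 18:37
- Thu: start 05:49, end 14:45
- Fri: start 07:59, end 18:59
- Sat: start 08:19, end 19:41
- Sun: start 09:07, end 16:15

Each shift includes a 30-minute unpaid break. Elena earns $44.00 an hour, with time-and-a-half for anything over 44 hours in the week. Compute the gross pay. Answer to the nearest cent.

Wed: 08:16–18:37 = 10 h 21 min; less 30 min break → 9 h 51 min
Thu: 05:49–14:45 = 8 h 56 min; less 30 min break → 8 h 26 min
Fri: 07:59–18:59 = 11 h 0 min; less 30 min break → 10 h 30 min
Sat: 08:19–19:41 = 11 h 22 min; less 30 min break → 10 h 52 min
Sun: 09:07–16:15 = 7 h 8 min; less 30 min break → 6 h 38 min
Total worked: 46 h 17 min = 2777 min.
Regular 44 h 0 min = 2640 min at $44.00/h; overtime 2 h 17 min = 137 min at $66.00/h.
Pay = (2640 × $44.00 + 137 × $66.00) ÷ 60 = $2086.70.

$2086.70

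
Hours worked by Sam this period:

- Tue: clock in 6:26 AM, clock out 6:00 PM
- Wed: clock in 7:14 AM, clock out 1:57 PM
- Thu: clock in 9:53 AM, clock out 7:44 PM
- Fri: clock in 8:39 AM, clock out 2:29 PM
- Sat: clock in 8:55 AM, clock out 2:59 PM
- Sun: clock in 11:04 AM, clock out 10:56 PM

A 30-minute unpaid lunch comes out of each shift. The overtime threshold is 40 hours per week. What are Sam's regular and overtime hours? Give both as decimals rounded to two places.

Tue: 6:26 AM–6:00 PM = 11 h 34 min; less 30 min break → 11 h 4 min
Wed: 7:14 AM–1:57 PM = 6 h 43 min; less 30 min break → 6 h 13 min
Thu: 9:53 AM–7:44 PM = 9 h 51 min; less 30 min break → 9 h 21 min
Fri: 8:39 AM–2:29 PM = 5 h 50 min; less 30 min break → 5 h 20 min
Sat: 8:55 AM–2:59 PM = 6 h 4 min; less 30 min break → 5 h 34 min
Sun: 11:04 AM–10:56 PM = 11 h 52 min; less 30 min break → 11 h 22 min
Total worked: 48 h 54 min = 48.90 h.
Threshold 40 h → overtime 8 h 54 min, regular 40 h 0 min.

Regular 40.00 hours, overtime 8.90 hours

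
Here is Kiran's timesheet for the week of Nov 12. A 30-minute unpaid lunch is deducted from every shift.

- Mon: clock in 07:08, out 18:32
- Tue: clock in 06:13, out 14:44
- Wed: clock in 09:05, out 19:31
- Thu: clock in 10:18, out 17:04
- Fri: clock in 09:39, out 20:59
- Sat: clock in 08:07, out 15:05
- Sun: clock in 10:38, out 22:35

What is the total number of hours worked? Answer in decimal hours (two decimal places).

63.87 hours

Mon: 07:08–18:32 = 11 h 24 min; less 30 min break → 10 h 54 min
Tue: 06:13–14:44 = 8 h 31 min; less 30 min break → 8 h 1 min
Wed: 09:05–19:31 = 10 h 26 min; less 30 min break → 9 h 56 min
Thu: 10:18–17:04 = 6 h 46 min; less 30 min break → 6 h 16 min
Fri: 09:39–20:59 = 11 h 20 min; less 30 min break → 10 h 50 min
Sat: 08:07–15:05 = 6 h 58 min; less 30 min break → 6 h 28 min
Sun: 10:38–22:35 = 11 h 57 min; less 30 min break → 11 h 27 min
Total: 10 h 54 min + 8 h 1 min + 9 h 56 min + 6 h 16 min + 10 h 50 min + 6 h 28 min + 11 h 27 min = 63 h 52 min.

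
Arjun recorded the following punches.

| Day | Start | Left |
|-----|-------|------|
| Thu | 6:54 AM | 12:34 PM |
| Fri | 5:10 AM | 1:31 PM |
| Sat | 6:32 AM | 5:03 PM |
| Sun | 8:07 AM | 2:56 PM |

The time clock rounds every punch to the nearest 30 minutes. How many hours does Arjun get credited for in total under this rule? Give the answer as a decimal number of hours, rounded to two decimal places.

31.50 hours

Thu: in 6:54 AM→7:00 AM, out 12:34 PM→12:30 PM; 5 h 30 min
Fri: in 5:10 AM→5:00 AM, out 1:31 PM→1:30 PM; 8 h 30 min
Sat: in 6:32 AM→6:30 AM, out 5:03 PM→5:00 PM; 10 h 30 min
Sun: in 8:07 AM→8:00 AM, out 2:56 PM→3:00 PM; 7 h 0 min
Total credited: 31 h 30 min.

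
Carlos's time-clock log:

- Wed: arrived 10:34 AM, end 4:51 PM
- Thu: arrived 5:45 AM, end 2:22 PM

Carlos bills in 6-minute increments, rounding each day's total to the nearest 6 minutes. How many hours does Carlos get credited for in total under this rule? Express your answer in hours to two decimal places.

14.90 hours

Wed: 10:34 AM–4:51 PM = 6 h 17 min → rounds to 6 h 18 min
Thu: 5:45 AM–2:22 PM = 8 h 37 min → rounds to 8 h 36 min
Total credited: 14 h 54 min.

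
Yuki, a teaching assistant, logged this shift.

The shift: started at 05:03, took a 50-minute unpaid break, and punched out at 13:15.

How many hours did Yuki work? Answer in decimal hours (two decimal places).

7.37 hours

The shift: 05:03–13:15 = 8 h 12 min; less 50 min break → 7 h 22 min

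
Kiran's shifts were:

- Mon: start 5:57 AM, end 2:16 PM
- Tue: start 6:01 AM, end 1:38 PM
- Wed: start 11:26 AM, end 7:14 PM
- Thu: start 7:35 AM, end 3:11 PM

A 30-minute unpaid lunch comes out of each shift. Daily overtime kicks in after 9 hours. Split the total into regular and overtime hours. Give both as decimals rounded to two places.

Regular 29.33 hours, overtime 0.00 hours

Mon: 5:57 AM–2:16 PM = 8 h 19 min; less 30 min break → 7 h 49 min
Tue: 6:01 AM–1:38 PM = 7 h 37 min; less 30 min break → 7 h 7 min
Wed: 11:26 AM–7:14 PM = 7 h 48 min; less 30 min break → 7 h 18 min
Thu: 7:35 AM–3:11 PM = 7 h 36 min; less 30 min break → 7 h 6 min
Mon reg 7 h 49 min / OT 0 h 0 min; Tue reg 7 h 7 min / OT 0 h 0 min; Wed reg 7 h 18 min / OT 0 h 0 min; Thu reg 7 h 6 min / OT 0 h 0 min.
Totals: regular 29 h 20 min, overtime 0 h 0 min.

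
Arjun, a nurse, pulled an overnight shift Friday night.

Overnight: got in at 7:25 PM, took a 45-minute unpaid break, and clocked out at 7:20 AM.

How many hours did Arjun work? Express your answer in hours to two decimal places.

Overnight: 7:25 PM → midnight = 4 h 35 min; midnight → 7:20 AM = 7 h 20 min; span 11 h 55 min; less 45 min break → 11 h 10 min

11.17 hours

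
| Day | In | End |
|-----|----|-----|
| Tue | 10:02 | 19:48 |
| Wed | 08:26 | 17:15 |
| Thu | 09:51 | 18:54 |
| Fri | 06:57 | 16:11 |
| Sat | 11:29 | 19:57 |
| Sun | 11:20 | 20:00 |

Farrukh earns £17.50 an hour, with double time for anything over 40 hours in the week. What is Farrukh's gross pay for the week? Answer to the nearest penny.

£1190.00

Tue: 10:02–19:48 = 9 h 46 min
Wed: 08:26–17:15 = 8 h 49 min
Thu: 09:51–18:54 = 9 h 3 min
Fri: 06:57–16:11 = 9 h 14 min
Sat: 11:29–19:57 = 8 h 28 min
Sun: 11:20–20:00 = 8 h 40 min
Total worked: 54 h 0 min = 3240 min.
Regular 40 h 0 min = 2400 min at £17.50/h; overtime 14 h 0 min = 840 min at £35.00/h.
Pay = (2400 × £17.50 + 840 × £35.00) ÷ 60 = £1190.00.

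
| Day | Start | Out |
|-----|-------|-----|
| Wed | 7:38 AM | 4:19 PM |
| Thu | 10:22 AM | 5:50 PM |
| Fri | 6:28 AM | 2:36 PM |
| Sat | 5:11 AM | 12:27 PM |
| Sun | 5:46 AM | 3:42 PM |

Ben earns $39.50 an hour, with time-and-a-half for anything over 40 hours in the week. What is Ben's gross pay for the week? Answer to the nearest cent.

$1667.89

Wed: 7:38 AM–4:19 PM = 8 h 41 min
Thu: 10:22 AM–5:50 PM = 7 h 28 min
Fri: 6:28 AM–2:36 PM = 8 h 8 min
Sat: 5:11 AM–12:27 PM = 7 h 16 min
Sun: 5:46 AM–3:42 PM = 9 h 56 min
Total worked: 41 h 29 min = 2489 min.
Regular 40 h 0 min = 2400 min at $39.50/h; overtime 1 h 29 min = 89 min at $59.25/h.
Pay = (2400 × $39.50 + 89 × $59.25) ÷ 60 = $1667.89.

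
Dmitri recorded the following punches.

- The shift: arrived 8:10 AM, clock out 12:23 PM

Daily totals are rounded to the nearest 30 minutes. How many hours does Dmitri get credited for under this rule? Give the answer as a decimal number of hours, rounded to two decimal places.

The shift: 8:10 AM–12:23 PM = 4 h 13 min → rounds to 4 h 0 min

4.00 hours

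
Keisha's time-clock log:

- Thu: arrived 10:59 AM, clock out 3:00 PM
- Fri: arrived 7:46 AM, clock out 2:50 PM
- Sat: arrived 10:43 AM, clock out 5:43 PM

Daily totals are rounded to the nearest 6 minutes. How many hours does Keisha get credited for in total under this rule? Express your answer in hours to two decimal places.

18.10 hours

Thu: 10:59 AM–3:00 PM = 4 h 1 min → rounds to 4 h 0 min
Fri: 7:46 AM–2:50 PM = 7 h 4 min → rounds to 7 h 6 min
Sat: 10:43 AM–5:43 PM = 7 h 0 min → rounds to 7 h 0 min
Total credited: 18 h 6 min.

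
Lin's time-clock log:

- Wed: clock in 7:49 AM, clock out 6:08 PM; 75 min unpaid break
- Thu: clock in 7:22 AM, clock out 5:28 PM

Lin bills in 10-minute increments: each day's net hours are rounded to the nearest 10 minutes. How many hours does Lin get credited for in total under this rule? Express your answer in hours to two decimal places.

19.17 hours

Wed: 7:49 AM–6:08 PM = 10 h 19 min − 75 min = 9 h 4 min → rounds to 9 h 0 min
Thu: 7:22 AM–5:28 PM = 10 h 6 min → rounds to 10 h 10 min
Total credited: 19 h 10 min.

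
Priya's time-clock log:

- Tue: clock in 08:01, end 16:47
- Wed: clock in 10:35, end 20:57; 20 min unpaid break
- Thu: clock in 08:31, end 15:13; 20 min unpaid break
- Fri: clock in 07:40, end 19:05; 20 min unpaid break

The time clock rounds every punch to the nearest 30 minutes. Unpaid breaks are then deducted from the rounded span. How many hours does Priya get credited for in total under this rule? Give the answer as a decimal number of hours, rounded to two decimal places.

Tue: in 08:01→08:00, out 16:47→17:00; 9 h 0 min
Wed: in 10:35→10:30, out 20:57→21:00; 10 h 30 min − 20 min = 10 h 10 min
Thu: in 08:31→08:30, out 15:13→15:00; 6 h 30 min − 20 min = 6 h 10 min
Fri: in 07:40→07:30, out 19:05→19:00; 11 h 30 min − 20 min = 11 h 10 min
Total credited: 36 h 30 min.

36.50 hours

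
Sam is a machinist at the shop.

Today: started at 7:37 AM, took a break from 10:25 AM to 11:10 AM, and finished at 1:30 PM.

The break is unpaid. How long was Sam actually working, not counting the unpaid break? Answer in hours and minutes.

Today: 7:37 AM–1:30 PM = 5 h 53 min; less 45 min break → 5 h 8 min

5 h 8 min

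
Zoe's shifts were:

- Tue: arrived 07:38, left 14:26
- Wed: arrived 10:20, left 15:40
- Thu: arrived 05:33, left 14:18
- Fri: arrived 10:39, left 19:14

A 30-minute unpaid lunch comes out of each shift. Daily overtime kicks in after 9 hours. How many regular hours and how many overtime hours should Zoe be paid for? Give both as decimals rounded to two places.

Tue: 07:38–14:26 = 6 h 48 min; less 30 min break → 6 h 18 min
Wed: 10:20–15:40 = 5 h 20 min; less 30 min break → 4 h 50 min
Thu: 05:33–14:18 = 8 h 45 min; less 30 min break → 8 h 15 min
Fri: 10:39–19:14 = 8 h 35 min; less 30 min break → 8 h 5 min
Tue reg 6 h 18 min / OT 0 h 0 min; Wed reg 4 h 50 min / OT 0 h 0 min; Thu reg 8 h 15 min / OT 0 h 0 min; Fri reg 8 h 5 min / OT 0 h 0 min.
Totals: regular 27 h 28 min, overtime 0 h 0 min.

Regular 27.47 hours, overtime 0.00 hours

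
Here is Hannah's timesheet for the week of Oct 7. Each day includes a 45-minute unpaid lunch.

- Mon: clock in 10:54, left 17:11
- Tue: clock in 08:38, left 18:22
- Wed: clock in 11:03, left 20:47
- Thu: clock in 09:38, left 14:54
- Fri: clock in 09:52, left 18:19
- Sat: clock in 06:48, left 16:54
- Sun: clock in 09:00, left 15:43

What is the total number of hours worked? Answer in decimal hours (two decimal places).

51.03 hours

Mon: 10:54–17:11 = 6 h 17 min; less 45 min break → 5 h 32 min
Tue: 08:38–18:22 = 9 h 44 min; less 45 min break → 8 h 59 min
Wed: 11:03–20:47 = 9 h 44 min; less 45 min break → 8 h 59 min
Thu: 09:38–14:54 = 5 h 16 min; less 45 min break → 4 h 31 min
Fri: 09:52–18:19 = 8 h 27 min; less 45 min break → 7 h 42 min
Sat: 06:48–16:54 = 10 h 6 min; less 45 min break → 9 h 21 min
Sun: 09:00–15:43 = 6 h 43 min; less 45 min break → 5 h 58 min
Total: 5 h 32 min + 8 h 59 min + 8 h 59 min + 4 h 31 min + 7 h 42 min + 9 h 21 min + 5 h 58 min = 51 h 2 min.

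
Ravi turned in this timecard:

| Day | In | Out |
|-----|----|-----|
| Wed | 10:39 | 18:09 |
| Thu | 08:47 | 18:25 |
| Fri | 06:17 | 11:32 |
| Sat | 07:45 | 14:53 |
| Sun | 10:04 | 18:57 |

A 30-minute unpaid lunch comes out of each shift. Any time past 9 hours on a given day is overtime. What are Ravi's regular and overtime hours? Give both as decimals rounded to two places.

Wed: 10:39–18:09 = 7 h 30 min; less 30 min break → 7 h 0 min
Thu: 08:47–18:25 = 9 h 38 min; less 30 min break → 9 h 8 min
Fri: 06:17–11:32 = 5 h 15 min; less 30 min break → 4 h 45 min
Sat: 07:45–14:53 = 7 h 8 min; less 30 min break → 6 h 38 min
Sun: 10:04–18:57 = 8 h 53 min; less 30 min break → 8 h 23 min
Wed reg 7 h 0 min / OT 0 h 0 min; Thu reg 9 h 0 min / OT 0 h 8 min; Fri reg 4 h 45 min / OT 0 h 0 min; Sat reg 6 h 38 min / OT 0 h 0 min; Sun reg 8 h 23 min / OT 0 h 0 min.
Totals: regular 35 h 46 min, overtime 0 h 8 min.

Regular 35.77 hours, overtime 0.13 hours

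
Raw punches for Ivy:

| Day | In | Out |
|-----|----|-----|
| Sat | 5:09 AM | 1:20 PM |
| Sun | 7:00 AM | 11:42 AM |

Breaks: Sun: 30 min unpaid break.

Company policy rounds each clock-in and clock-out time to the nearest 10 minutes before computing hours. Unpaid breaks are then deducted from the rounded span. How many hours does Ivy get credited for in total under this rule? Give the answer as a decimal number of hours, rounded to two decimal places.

12.33 hours

Sat: in 5:09 AM→5:10 AM, out 1:20 PM→1:20 PM; 8 h 10 min
Sun: in 7:00 AM→7:00 AM, out 11:42 AM→11:40 AM; 4 h 40 min − 30 min = 4 h 10 min
Total credited: 12 h 20 min.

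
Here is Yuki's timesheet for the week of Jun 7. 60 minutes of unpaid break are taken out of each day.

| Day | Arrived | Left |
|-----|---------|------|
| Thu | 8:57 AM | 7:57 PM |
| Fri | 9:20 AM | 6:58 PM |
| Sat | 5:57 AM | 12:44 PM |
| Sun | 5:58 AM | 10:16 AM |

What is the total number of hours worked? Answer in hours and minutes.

Thu: 8:57 AM–7:57 PM = 11 h 0 min; less 60 min break → 10 h 0 min
Fri: 9:20 AM–6:58 PM = 9 h 38 min; less 60 min break → 8 h 38 min
Sat: 5:57 AM–12:44 PM = 6 h 47 min; less 60 min break → 5 h 47 min
Sun: 5:58 AM–10:16 AM = 4 h 18 min; less 60 min break → 3 h 18 min
Total: 10 h 0 min + 8 h 38 min + 5 h 47 min + 3 h 18 min = 27 h 43 min.

27 h 43 min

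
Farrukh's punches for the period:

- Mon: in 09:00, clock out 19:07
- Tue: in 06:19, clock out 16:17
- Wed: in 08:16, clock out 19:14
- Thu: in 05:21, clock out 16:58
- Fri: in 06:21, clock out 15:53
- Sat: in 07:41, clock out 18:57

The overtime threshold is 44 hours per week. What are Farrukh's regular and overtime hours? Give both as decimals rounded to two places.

Regular 44.00 hours, overtime 19.47 hours

Mon: 09:00–19:07 = 10 h 7 min
Tue: 06:19–16:17 = 9 h 58 min
Wed: 08:16–19:14 = 10 h 58 min
Thu: 05:21–16:58 = 11 h 37 min
Fri: 06:21–15:53 = 9 h 32 min
Sat: 07:41–18:57 = 11 h 16 min
Total worked: 63 h 28 min = 63.47 h.
Threshold 44 h → overtime 19 h 28 min, regular 44 h 0 min.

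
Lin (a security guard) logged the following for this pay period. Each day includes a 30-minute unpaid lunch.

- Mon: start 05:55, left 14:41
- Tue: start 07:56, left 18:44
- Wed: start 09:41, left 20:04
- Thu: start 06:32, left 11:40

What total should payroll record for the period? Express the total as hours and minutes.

33 h 5 min

Mon: 05:55–14:41 = 8 h 46 min; less 30 min break → 8 h 16 min
Tue: 07:56–18:44 = 10 h 48 min; less 30 min break → 10 h 18 min
Wed: 09:41–20:04 = 10 h 23 min; less 30 min break → 9 h 53 min
Thu: 06:32–11:40 = 5 h 8 min; less 30 min break → 4 h 38 min
Total: 8 h 16 min + 10 h 18 min + 9 h 53 min + 4 h 38 min = 33 h 5 min.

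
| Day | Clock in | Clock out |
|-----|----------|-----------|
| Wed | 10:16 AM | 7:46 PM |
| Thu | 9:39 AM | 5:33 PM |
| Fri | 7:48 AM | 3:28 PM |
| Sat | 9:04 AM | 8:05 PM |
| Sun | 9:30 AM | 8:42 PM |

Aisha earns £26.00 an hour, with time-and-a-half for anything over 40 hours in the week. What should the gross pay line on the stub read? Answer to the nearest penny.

Wed: 10:16 AM–7:46 PM = 9 h 30 min
Thu: 9:39 AM–5:33 PM = 7 h 54 min
Fri: 7:48 AM–3:28 PM = 7 h 40 min
Sat: 9:04 AM–8:05 PM = 11 h 1 min
Sun: 9:30 AM–8:42 PM = 11 h 12 min
Total worked: 47 h 17 min = 2837 min.
Regular 40 h 0 min = 2400 min at £26.00/h; overtime 7 h 17 min = 437 min at £39.00/h.
Pay = (2400 × £26.00 + 437 × £39.00) ÷ 60 = £1324.05.

£1324.05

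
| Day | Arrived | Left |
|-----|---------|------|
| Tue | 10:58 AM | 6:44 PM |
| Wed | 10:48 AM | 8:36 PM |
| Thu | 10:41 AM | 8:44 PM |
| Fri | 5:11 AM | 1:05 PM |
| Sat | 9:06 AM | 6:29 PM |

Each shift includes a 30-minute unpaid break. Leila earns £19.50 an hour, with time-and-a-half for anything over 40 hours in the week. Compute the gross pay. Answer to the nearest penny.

Tue: 10:58 AM–6:44 PM = 7 h 46 min; less 30 min break → 7 h 16 min
Wed: 10:48 AM–8:36 PM = 9 h 48 min; less 30 min break → 9 h 18 min
Thu: 10:41 AM–8:44 PM = 10 h 3 min; less 30 min break → 9 h 33 min
Fri: 5:11 AM–1:05 PM = 7 h 54 min; less 30 min break → 7 h 24 min
Sat: 9:06 AM–6:29 PM = 9 h 23 min; less 30 min break → 8 h 53 min
Total worked: 42 h 24 min = 2544 min.
Regular 40 h 0 min = 2400 min at £19.50/h; overtime 2 h 24 min = 144 min at £29.25/h.
Pay = (2400 × £19.50 + 144 × £29.25) ÷ 60 = £850.20.

£850.20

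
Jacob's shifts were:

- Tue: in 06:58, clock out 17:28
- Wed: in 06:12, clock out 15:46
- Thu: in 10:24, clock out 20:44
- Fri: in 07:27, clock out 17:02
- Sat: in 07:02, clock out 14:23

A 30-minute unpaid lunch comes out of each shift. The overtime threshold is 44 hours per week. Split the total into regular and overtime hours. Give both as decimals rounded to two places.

Tue: 06:58–17:28 = 10 h 30 min; less 30 min break → 10 h 0 min
Wed: 06:12–15:46 = 9 h 34 min; less 30 min break → 9 h 4 min
Thu: 10:24–20:44 = 10 h 20 min; less 30 min break → 9 h 50 min
Fri: 07:27–17:02 = 9 h 35 min; less 30 min break → 9 h 5 min
Sat: 07:02–14:23 = 7 h 21 min; less 30 min break → 6 h 51 min
Total worked: 44 h 50 min = 44.83 h.
Threshold 44 h → overtime 0 h 50 min, regular 44 h 0 min.

Regular 44.00 hours, overtime 0.83 hours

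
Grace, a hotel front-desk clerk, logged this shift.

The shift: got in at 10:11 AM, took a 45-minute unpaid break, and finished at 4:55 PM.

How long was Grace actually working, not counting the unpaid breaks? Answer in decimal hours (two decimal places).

5.98 hours

The shift: 10:11 AM–4:55 PM = 6 h 44 min; less 45 min break → 5 h 59 min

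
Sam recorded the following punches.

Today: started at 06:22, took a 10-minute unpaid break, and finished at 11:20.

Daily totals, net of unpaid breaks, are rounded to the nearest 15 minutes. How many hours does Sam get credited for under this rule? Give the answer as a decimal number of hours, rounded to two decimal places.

Today: 06:22–11:20 = 4 h 58 min − 10 min = 4 h 48 min → rounds to 4 h 45 min

4.75 hours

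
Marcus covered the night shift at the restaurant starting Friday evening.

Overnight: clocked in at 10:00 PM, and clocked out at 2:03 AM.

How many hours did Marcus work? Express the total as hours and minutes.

4 h 3 min

Overnight: 10:00 PM → midnight = 2 h 0 min; midnight → 2:03 AM = 2 h 3 min; span 4 h 3 min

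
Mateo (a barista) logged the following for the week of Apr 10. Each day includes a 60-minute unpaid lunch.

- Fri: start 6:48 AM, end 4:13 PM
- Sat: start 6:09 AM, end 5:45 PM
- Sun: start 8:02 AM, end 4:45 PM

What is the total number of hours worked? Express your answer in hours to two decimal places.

Fri: 6:48 AM–4:13 PM = 9 h 25 min; less 60 min break → 8 h 25 min
Sat: 6:09 AM–5:45 PM = 11 h 36 min; less 60 min break → 10 h 36 min
Sun: 8:02 AM–4:45 PM = 8 h 43 min; less 60 min break → 7 h 43 min
Total: 8 h 25 min + 10 h 36 min + 7 h 43 min = 26 h 44 min.

26.73 hours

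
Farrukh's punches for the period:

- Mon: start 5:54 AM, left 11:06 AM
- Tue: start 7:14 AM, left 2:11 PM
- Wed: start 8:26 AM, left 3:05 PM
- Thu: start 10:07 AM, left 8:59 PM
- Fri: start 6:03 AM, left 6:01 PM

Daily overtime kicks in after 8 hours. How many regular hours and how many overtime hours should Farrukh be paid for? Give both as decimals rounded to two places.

Mon: 5:54 AM–11:06 AM = 5 h 12 min
Tue: 7:14 AM–2:11 PM = 6 h 57 min
Wed: 8:26 AM–3:05 PM = 6 h 39 min
Thu: 10:07 AM–8:59 PM = 10 h 52 min
Fri: 6:03 AM–6:01 PM = 11 h 58 min
Mon reg 5 h 12 min / OT 0 h 0 min; Tue reg 6 h 57 min / OT 0 h 0 min; Wed reg 6 h 39 min / OT 0 h 0 min; Thu reg 8 h 0 min / OT 2 h 52 min; Fri reg 8 h 0 min / OT 3 h 58 min.
Totals: regular 34 h 48 min, overtime 6 h 50 min.

Regular 34.80 hours, overtime 6.83 hours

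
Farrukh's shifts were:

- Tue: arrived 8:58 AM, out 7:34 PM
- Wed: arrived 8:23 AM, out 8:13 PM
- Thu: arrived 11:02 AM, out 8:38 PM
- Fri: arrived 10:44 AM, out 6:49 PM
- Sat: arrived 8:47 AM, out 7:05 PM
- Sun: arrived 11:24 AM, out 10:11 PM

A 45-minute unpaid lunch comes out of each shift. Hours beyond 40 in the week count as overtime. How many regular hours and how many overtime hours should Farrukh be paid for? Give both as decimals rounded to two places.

Regular 40.00 hours, overtime 16.70 hours

Tue: 8:58 AM–7:34 PM = 10 h 36 min; less 45 min break → 9 h 51 min
Wed: 8:23 AM–8:13 PM = 11 h 50 min; less 45 min break → 11 h 5 min
Thu: 11:02 AM–8:38 PM = 9 h 36 min; less 45 min break → 8 h 51 min
Fri: 10:44 AM–6:49 PM = 8 h 5 min; less 45 min break → 7 h 20 min
Sat: 8:47 AM–7:05 PM = 10 h 18 min; less 45 min break → 9 h 33 min
Sun: 11:24 AM–10:11 PM = 10 h 47 min; less 45 min break → 10 h 2 min
Total worked: 56 h 42 min = 56.70 h.
Threshold 40 h → overtime 16 h 42 min, regular 40 h 0 min.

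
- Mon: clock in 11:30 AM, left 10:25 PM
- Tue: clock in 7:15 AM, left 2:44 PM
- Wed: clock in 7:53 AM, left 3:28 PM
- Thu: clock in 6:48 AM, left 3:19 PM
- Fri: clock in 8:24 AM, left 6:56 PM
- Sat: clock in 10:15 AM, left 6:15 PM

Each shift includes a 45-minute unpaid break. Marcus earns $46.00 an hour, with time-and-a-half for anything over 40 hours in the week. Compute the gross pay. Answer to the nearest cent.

$2428.80

Mon: 11:30 AM–10:25 PM = 10 h 55 min; less 45 min break → 10 h 10 min
Tue: 7:15 AM–2:44 PM = 7 h 29 min; less 45 min break → 6 h 44 min
Wed: 7:53 AM–3:28 PM = 7 h 35 min; less 45 min break → 6 h 50 min
Thu: 6:48 AM–3:19 PM = 8 h 31 min; less 45 min break → 7 h 46 min
Fri: 8:24 AM–6:56 PM = 10 h 32 min; less 45 min break → 9 h 47 min
Sat: 10:15 AM–6:15 PM = 8 h 0 min; less 45 min break → 7 h 15 min
Total worked: 48 h 32 min = 2912 min.
Regular 40 h 0 min = 2400 min at $46.00/h; overtime 8 h 32 min = 512 min at $69.00/h.
Pay = (2400 × $46.00 + 512 × $69.00) ÷ 60 = $2428.80.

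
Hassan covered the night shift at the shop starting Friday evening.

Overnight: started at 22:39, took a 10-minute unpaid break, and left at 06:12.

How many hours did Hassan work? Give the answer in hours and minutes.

7 h 23 min

Overnight: 22:39 → midnight = 1 h 21 min; midnight → 06:12 = 6 h 12 min; span 7 h 33 min; less 10 min break → 7 h 23 min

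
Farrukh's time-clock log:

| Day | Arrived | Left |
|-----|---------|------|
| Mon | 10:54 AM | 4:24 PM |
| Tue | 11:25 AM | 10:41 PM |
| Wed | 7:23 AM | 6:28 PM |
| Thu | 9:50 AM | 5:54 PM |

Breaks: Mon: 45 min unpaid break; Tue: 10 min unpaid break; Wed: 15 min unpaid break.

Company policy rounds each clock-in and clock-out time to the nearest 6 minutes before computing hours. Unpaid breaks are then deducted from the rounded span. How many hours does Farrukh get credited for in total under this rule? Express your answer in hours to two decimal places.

Mon: in 10:54 AM→10:54 AM, out 4:24 PM→4:24 PM; 5 h 30 min − 45 min = 4 h 45 min
Tue: in 11:25 AM→11:24 AM, out 10:41 PM→10:42 PM; 11 h 18 min − 10 min = 11 h 8 min
Wed: in 7:23 AM→7:24 AM, out 6:28 PM→6:30 PM; 11 h 6 min − 15 min = 10 h 51 min
Thu: in 9:50 AM→9:48 AM, out 5:54 PM→5:54 PM; 8 h 6 min
Total credited: 34 h 50 min.

34.83 hours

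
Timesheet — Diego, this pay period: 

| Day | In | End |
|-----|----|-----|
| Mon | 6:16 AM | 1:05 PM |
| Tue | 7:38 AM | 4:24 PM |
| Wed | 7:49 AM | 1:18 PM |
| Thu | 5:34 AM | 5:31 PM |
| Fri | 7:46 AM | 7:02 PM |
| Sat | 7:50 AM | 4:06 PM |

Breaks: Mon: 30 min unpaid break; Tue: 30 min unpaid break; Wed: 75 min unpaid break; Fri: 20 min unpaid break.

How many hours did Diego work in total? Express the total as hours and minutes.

Mon: 6:16 AM–1:05 PM = 6 h 49 min; less 30 min break → 6 h 19 min
Tue: 7:38 AM–4:24 PM = 8 h 46 min; less 30 min break → 8 h 16 min
Wed: 7:49 AM–1:18 PM = 5 h 29 min; less 75 min break → 4 h 14 min
Thu: 5:34 AM–5:31 PM = 11 h 57 min
Fri: 7:46 AM–7:02 PM = 11 h 16 min; less 20 min break → 10 h 56 min
Sat: 7:50 AM–4:06 PM = 8 h 16 min
Total: 6 h 19 min + 8 h 16 min + 4 h 14 min + 11 h 57 min + 10 h 56 min + 8 h 16 min = 49 h 58 min.

49 h 58 min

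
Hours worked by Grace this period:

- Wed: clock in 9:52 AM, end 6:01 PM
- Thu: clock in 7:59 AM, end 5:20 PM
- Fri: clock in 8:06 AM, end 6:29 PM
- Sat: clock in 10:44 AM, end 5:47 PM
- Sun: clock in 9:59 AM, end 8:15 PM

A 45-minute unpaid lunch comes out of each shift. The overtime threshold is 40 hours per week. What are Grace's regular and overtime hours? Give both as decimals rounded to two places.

Regular 40.00 hours, overtime 1.45 hours

Wed: 9:52 AM–6:01 PM = 8 h 9 min; less 45 min break → 7 h 24 min
Thu: 7:59 AM–5:20 PM = 9 h 21 min; less 45 min break → 8 h 36 min
Fri: 8:06 AM–6:29 PM = 10 h 23 min; less 45 min break → 9 h 38 min
Sat: 10:44 AM–5:47 PM = 7 h 3 min; less 45 min break → 6 h 18 min
Sun: 9:59 AM–8:15 PM = 10 h 16 min; less 45 min break → 9 h 31 min
Total worked: 41 h 27 min = 41.45 h.
Threshold 40 h → overtime 1 h 27 min, regular 40 h 0 min.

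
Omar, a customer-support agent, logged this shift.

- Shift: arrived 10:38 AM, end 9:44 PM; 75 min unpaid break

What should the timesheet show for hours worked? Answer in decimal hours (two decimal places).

9.85 hours

Shift: 10:38 AM–9:44 PM = 11 h 6 min; less 75 min break → 9 h 51 min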